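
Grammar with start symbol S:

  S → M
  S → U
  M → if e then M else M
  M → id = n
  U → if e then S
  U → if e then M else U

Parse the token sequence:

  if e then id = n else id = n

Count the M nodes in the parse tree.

3

[S [M if e then [M id = n] else [M id = n]]]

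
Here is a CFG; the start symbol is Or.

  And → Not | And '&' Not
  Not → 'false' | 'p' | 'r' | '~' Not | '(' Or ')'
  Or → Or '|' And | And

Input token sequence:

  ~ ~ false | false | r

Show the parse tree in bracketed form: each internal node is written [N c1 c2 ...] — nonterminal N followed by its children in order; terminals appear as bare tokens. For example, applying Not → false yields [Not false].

[Or [Or [Or [And [Not ~ [Not ~ [Not false]]]]] | [And [Not false]]] | [And [Not r]]]

Or
Or | And
Or | And | And
And | And | And
Not | And | And
~ Not | And | And
~ ~ Not | And | And
~ ~ false | And | And
~ ~ false | Not | And
~ ~ false | false | And
~ ~ false | false | Not
~ ~ false | false | r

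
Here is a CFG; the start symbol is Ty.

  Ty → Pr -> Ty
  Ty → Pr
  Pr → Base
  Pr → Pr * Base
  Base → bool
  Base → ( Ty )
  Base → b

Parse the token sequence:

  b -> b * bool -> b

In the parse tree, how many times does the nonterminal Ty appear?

[Ty [Pr [Base b]] -> [Ty [Pr [Pr [Base b]] * [Base bool]] -> [Ty [Pr [Base b]]]]]

3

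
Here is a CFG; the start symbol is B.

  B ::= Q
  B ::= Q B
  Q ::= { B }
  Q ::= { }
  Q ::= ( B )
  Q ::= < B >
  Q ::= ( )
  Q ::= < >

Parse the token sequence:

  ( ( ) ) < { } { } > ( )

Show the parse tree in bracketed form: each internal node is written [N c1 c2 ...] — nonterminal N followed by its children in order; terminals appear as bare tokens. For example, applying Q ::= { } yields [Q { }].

B
Q B
( B ) B
( Q ) B
( ( ) ) B
( ( ) ) Q B
( ( ) ) < B > B
( ( ) ) < Q B > B
( ( ) ) < { } B > B
( ( ) ) < { } Q > B
( ( ) ) < { } { } > B
( ( ) ) < { } { } > Q
( ( ) ) < { } { } > ( )

[B [Q ( [B [Q ( )]] )] [B [Q < [B [Q { }] [B [Q { }]]] >] [B [Q ( )]]]]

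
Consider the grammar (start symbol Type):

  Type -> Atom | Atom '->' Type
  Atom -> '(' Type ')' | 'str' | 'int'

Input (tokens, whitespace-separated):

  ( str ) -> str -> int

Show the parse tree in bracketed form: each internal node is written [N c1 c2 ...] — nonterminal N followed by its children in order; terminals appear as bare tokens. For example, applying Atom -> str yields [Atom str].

Type
Atom -> Type
( Type ) -> Type
( Atom ) -> Type
( str ) -> Type
( str ) -> Atom -> Type
( str ) -> str -> Type
( str ) -> str -> Atom
( str ) -> str -> int

[Type [Atom ( [Type [Atom str]] )] -> [Type [Atom str] -> [Type [Atom int]]]]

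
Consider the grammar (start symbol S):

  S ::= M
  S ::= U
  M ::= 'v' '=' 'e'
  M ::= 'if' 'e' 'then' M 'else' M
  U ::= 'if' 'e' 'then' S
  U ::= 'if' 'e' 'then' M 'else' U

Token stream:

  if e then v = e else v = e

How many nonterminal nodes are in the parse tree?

[S [M if e then [M v = e] else [M v = e]]]

4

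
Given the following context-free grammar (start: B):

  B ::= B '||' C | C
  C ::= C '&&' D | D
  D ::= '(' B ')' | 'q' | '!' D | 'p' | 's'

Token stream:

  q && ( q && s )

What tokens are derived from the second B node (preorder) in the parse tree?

q && s

[B [C [C [D q]] && [D ( [B [C [C [D q]] && [D s]]] )]]]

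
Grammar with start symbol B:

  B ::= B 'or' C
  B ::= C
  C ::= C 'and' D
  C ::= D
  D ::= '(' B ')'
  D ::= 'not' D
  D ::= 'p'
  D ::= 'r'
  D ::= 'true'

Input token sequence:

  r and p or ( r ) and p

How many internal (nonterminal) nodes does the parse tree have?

13

[B [B [C [C [D r]] and [D p]]] or [C [C [D ( [B [C [D r]]] )]] and [D p]]]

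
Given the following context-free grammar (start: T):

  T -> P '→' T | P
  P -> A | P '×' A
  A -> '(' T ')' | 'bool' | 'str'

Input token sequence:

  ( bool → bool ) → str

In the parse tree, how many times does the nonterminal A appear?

4

[T [P [A ( [T [P [A bool]] → [T [P [A bool]]]] )]] → [T [P [A str]]]]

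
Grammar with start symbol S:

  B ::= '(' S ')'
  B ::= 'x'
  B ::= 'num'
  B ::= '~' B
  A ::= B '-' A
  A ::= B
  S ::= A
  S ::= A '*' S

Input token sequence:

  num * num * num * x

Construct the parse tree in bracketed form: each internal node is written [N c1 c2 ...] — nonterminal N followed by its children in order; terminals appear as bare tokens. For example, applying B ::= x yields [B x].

S
A * S
B * S
num * S
num * A * S
num * B * S
num * num * S
num * num * A * S
num * num * B * S
num * num * num * S
num * num * num * A
num * num * num * B
num * num * num * x

[S [A [B num]] * [S [A [B num]] * [S [A [B num]] * [S [A [B x]]]]]]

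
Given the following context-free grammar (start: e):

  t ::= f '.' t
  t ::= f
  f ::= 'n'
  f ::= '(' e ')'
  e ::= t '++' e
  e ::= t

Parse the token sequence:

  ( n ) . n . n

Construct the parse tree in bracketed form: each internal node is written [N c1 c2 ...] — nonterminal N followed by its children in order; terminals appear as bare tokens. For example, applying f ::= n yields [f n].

e
t
f . t
( e ) . t
( t ) . t
( f ) . t
( n ) . t
( n ) . f . t
( n ) . n . t
( n ) . n . f
( n ) . n . n

[e [t [f ( [e [t [f n]]] )] . [t [f n] . [t [f n]]]]]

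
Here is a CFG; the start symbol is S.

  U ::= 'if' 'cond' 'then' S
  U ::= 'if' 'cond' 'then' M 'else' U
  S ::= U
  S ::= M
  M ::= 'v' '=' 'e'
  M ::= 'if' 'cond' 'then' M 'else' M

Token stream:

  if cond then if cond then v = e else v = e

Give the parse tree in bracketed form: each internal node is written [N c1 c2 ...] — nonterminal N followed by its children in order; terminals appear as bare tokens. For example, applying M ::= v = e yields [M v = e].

S
U
if cond then S
if cond then M
if cond then if cond then M else M
if cond then if cond then v = e else M
if cond then if cond then v = e else v = e

[S [U if cond then [S [M if cond then [M v = e] else [M v = e]]]]]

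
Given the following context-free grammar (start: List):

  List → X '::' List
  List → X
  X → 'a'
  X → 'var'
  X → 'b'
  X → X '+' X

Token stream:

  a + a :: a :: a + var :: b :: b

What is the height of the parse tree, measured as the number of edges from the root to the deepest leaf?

6

[List [X [X a] + [X a]] :: [List [X a] :: [List [X [X a] + [X var]] :: [List [X b] :: [List [X b]]]]]]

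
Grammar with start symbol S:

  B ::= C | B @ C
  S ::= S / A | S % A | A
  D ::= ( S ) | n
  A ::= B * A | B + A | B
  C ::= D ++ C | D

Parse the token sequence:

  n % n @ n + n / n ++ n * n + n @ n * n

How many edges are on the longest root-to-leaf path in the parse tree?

8

[S [S [S [A [B [C [D n]]]]] % [A [B [B [C [D n]]] @ [C [D n]]] + [A [B [C [D n]]]]]] / [A [B [C [D n] ++ [C [D n]]]] * [A [B [C [D n]]] + [A [B [B [C [D n]]] @ [C [D n]]] * [A [B [C [D n]]]]]]]]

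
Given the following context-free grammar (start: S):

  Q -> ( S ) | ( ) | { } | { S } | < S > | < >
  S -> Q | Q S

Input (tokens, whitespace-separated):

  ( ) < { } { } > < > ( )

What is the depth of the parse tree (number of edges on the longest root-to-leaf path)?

6

[S [Q ( )] [S [Q < [S [Q { }] [S [Q { }]]] >] [S [Q < >] [S [Q ( )]]]]]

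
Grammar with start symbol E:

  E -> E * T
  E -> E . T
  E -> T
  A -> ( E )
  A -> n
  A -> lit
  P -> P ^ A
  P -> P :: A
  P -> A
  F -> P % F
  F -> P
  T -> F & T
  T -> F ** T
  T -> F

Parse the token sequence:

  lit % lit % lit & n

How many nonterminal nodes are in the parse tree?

[E [T [F [P [A lit]] % [F [P [A lit]] % [F [P [A lit]]]]] & [T [F [P [A n]]]]]]

15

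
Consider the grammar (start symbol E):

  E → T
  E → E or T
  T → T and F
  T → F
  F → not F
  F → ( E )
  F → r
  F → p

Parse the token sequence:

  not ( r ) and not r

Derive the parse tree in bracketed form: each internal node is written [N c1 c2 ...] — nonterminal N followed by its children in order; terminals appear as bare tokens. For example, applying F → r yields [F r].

E
T
T and F
F and F
not F and F
not ( E ) and F
not ( T ) and F
not ( F ) and F
not ( r ) and F
not ( r ) and not F
not ( r ) and not r

[E [T [T [F not [F ( [E [T [F r]]] )]]] and [F not [F r]]]]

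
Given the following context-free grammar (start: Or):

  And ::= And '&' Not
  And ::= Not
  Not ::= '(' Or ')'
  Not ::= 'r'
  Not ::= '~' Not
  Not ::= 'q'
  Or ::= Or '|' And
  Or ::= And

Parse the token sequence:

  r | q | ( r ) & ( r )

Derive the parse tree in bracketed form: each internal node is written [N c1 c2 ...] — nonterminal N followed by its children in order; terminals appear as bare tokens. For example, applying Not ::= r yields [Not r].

[Or [Or [Or [And [Not r]]] | [And [Not q]]] | [And [And [Not ( [Or [And [Not r]]] )]] & [Not ( [Or [And [Not r]]] )]]]

Or
Or | And
Or | And | And
And | And | And
Not | And | And
r | And | And
r | Not | And
r | q | And
r | q | And & Not
r | q | Not & Not
r | q | ( Or ) & Not
r | q | ( And ) & Not
r | q | ( Not ) & Not
r | q | ( r ) & Not
r | q | ( r ) & ( Or )
r | q | ( r ) & ( And )
r | q | ( r ) & ( Not )
r | q | ( r ) & ( r )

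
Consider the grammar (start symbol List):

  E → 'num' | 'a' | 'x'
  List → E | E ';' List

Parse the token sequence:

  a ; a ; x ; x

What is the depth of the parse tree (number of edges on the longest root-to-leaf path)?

5

[List [E a] ; [List [E a] ; [List [E x] ; [List [E x]]]]]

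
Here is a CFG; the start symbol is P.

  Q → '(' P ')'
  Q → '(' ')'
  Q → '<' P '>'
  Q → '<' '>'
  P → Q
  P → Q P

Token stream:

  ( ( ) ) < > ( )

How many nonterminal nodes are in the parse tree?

8

[P [Q ( [P [Q ( )]] )] [P [Q < >] [P [Q ( )]]]]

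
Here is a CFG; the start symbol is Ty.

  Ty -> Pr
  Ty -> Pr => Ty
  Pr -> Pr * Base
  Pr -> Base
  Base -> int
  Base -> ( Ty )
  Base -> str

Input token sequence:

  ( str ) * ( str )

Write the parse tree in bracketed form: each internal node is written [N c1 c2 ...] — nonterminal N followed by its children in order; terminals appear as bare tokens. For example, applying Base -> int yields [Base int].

Ty
Pr
Pr * Base
Base * Base
( Ty ) * Base
( Pr ) * Base
( Base ) * Base
( str ) * Base
( str ) * ( Ty )
( str ) * ( Pr )
( str ) * ( Base )
( str ) * ( str )

[Ty [Pr [Pr [Base ( [Ty [Pr [Base str]]] )]] * [Base ( [Ty [Pr [Base str]]] )]]]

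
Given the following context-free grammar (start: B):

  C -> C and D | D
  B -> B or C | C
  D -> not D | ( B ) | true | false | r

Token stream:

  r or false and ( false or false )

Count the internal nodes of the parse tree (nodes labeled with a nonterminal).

14

[B [B [C [D r]]] or [C [C [D false]] and [D ( [B [B [C [D false]]] or [C [D false]]] )]]]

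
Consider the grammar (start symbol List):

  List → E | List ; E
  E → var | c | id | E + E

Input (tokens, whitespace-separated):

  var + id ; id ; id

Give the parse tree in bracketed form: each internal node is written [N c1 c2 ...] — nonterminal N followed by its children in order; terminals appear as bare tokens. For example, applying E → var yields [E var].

[List [List [List [E [E var] + [E id]]] ; [E id]] ; [E id]]

List
List ; E
List ; E ; E
E ; E ; E
E + E ; E ; E
var + E ; E ; E
var + id ; E ; E
var + id ; id ; E
var + id ; id ; id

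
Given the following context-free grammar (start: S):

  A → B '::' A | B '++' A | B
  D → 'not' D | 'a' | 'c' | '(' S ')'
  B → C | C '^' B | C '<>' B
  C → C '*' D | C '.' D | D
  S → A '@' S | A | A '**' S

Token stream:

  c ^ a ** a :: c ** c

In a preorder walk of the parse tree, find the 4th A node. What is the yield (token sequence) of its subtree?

c

[S [A [B [C [D c]] ^ [B [C [D a]]]]] ** [S [A [B [C [D a]]] :: [A [B [C [D c]]]]] ** [S [A [B [C [D c]]]]]]]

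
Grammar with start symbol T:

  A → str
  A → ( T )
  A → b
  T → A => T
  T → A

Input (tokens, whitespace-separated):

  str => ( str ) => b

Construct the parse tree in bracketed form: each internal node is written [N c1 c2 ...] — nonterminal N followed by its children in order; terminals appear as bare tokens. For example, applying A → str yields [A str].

[T [A str] => [T [A ( [T [A str]] )] => [T [A b]]]]

T
A => T
str => T
str => A => T
str => ( T ) => T
str => ( A ) => T
str => ( str ) => T
str => ( str ) => A
str => ( str ) => b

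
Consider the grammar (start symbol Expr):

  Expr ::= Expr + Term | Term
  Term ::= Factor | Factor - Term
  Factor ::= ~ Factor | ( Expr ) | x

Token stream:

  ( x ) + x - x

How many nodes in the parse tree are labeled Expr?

3

[Expr [Expr [Term [Factor ( [Expr [Term [Factor x]]] )]]] + [Term [Factor x] - [Term [Factor x]]]]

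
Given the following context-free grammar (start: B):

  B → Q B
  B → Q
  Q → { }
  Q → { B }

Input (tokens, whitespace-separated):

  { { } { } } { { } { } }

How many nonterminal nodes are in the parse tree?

12

[B [Q { [B [Q { }] [B [Q { }]]] }] [B [Q { [B [Q { }] [B [Q { }]]] }]]]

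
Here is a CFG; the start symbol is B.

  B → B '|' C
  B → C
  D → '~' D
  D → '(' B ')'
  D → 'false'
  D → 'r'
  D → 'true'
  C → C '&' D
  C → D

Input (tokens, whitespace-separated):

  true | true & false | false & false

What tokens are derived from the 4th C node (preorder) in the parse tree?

false & false

[B [B [B [C [D true]]] | [C [C [D true]] & [D false]]] | [C [C [D false]] & [D false]]]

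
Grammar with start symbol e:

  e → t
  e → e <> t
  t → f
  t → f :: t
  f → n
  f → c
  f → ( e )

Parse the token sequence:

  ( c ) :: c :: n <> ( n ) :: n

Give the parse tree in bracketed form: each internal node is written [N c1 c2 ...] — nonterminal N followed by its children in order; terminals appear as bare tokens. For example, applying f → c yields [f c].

e
e <> t
t <> t
f :: t <> t
( e ) :: t <> t
( t ) :: t <> t
( f ) :: t <> t
( c ) :: t <> t
( c ) :: f :: t <> t
( c ) :: c :: t <> t
( c ) :: c :: f <> t
( c ) :: c :: n <> t
( c ) :: c :: n <> f :: t
( c ) :: c :: n <> ( e ) :: t
( c ) :: c :: n <> ( t ) :: t
( c ) :: c :: n <> ( f ) :: t
( c ) :: c :: n <> ( n ) :: t
( c ) :: c :: n <> ( n ) :: f
( c ) :: c :: n <> ( n ) :: n

[e [e [t [f ( [e [t [f c]]] )] :: [t [f c] :: [t [f n]]]]] <> [t [f ( [e [t [f n]]] )] :: [t [f n]]]]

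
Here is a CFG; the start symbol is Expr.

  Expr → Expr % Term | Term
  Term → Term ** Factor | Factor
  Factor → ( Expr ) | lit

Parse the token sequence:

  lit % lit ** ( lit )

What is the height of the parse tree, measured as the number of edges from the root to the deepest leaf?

[Expr [Expr [Term [Factor lit]]] % [Term [Term [Factor lit]] ** [Factor ( [Expr [Term [Factor lit]]] )]]]

6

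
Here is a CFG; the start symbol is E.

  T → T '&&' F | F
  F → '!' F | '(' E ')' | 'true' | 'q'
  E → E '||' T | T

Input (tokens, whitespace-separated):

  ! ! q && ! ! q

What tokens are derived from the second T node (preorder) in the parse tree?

! ! q

[E [T [T [F ! [F ! [F q]]]] && [F ! [F ! [F q]]]]]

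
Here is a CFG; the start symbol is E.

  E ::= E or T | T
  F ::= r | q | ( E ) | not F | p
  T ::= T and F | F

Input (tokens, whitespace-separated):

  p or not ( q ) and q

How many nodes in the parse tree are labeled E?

3

[E [E [T [F p]]] or [T [T [F not [F ( [E [T [F q]]] )]]] and [F q]]]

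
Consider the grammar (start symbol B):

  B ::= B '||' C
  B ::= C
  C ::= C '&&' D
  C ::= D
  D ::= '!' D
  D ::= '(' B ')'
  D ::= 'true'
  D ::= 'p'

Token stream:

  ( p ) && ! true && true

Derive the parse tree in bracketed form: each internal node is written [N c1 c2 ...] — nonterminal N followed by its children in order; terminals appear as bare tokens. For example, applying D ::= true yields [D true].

[B [C [C [C [D ( [B [C [D p]]] )]] && [D ! [D true]]] && [D true]]]

B
C
C && D
C && D && D
D && D && D
( B ) && D && D
( C ) && D && D
( D ) && D && D
( p ) && D && D
( p ) && ! D && D
( p ) && ! true && D
( p ) && ! true && true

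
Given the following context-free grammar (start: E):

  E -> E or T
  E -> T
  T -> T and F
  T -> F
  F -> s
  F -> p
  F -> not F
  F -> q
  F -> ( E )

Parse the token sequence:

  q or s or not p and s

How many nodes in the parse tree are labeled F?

5

[E [E [E [T [F q]]] or [T [F s]]] or [T [T [F not [F p]]] and [F s]]]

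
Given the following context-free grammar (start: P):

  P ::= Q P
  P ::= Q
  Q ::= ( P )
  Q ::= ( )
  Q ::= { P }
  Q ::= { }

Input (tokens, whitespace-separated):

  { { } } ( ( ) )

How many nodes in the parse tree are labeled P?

[P [Q { [P [Q { }]] }] [P [Q ( [P [Q ( )]] )]]]

4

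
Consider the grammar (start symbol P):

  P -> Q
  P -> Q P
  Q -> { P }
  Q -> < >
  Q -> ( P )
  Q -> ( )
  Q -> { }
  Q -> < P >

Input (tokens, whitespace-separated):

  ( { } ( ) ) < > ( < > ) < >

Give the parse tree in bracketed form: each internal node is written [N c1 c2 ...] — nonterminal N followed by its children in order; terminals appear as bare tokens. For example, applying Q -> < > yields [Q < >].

[P [Q ( [P [Q { }] [P [Q ( )]]] )] [P [Q < >] [P [Q ( [P [Q < >]] )] [P [Q < >]]]]]

P
Q P
( P ) P
( Q P ) P
( { } P ) P
( { } Q ) P
( { } ( ) ) P
( { } ( ) ) Q P
( { } ( ) ) < > P
( { } ( ) ) < > Q P
( { } ( ) ) < > ( P ) P
( { } ( ) ) < > ( Q ) P
( { } ( ) ) < > ( < > ) P
( { } ( ) ) < > ( < > ) Q
( { } ( ) ) < > ( < > ) < >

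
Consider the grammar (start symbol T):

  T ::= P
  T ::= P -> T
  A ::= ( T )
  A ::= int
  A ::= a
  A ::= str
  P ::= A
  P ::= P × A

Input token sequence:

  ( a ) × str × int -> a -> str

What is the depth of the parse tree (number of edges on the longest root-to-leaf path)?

[T [P [P [P [A ( [T [P [A a]]] )]] × [A str]] × [A int]] -> [T [P [A a]] -> [T [P [A str]]]]]

8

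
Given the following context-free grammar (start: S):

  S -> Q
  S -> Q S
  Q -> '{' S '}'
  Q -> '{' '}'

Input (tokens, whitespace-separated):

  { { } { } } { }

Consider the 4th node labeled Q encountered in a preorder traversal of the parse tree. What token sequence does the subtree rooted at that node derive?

[S [Q { [S [Q { }] [S [Q { }]]] }] [S [Q { }]]]

{ }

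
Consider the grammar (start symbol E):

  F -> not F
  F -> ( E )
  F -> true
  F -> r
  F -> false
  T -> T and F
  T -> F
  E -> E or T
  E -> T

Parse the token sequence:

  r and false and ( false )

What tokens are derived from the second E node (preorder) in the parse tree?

[E [T [T [T [F r]] and [F false]] and [F ( [E [T [F false]]] )]]]

false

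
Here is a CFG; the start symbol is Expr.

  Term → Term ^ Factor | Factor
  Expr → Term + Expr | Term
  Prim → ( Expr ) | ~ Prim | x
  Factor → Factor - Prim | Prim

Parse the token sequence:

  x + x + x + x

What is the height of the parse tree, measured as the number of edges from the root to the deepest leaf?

7

[Expr [Term [Factor [Prim x]]] + [Expr [Term [Factor [Prim x]]] + [Expr [Term [Factor [Prim x]]] + [Expr [Term [Factor [Prim x]]]]]]]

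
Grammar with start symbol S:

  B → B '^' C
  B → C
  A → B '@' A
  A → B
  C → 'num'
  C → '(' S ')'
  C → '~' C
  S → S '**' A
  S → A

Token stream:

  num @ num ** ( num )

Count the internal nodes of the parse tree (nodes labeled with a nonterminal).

15

[S [S [A [B [C num]] @ [A [B [C num]]]]] ** [A [B [C ( [S [A [B [C num]]]] )]]]]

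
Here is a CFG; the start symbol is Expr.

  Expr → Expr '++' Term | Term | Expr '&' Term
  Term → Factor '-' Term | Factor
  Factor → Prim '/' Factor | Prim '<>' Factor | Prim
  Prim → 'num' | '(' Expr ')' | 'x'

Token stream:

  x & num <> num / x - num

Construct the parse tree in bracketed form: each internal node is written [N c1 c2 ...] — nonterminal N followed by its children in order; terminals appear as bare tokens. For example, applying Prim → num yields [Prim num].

[Expr [Expr [Term [Factor [Prim x]]]] & [Term [Factor [Prim num] <> [Factor [Prim num] / [Factor [Prim x]]]] - [Term [Factor [Prim num]]]]]

Expr
Expr & Term
Term & Term
Factor & Term
Prim & Term
x & Term
x & Factor - Term
x & Prim <> Factor - Term
x & num <> Factor - Term
x & num <> Prim / Factor - Term
x & num <> num / Factor - Term
x & num <> num / Prim - Term
x & num <> num / x - Term
x & num <> num / x - Factor
x & num <> num / x - Prim
x & num <> num / x - num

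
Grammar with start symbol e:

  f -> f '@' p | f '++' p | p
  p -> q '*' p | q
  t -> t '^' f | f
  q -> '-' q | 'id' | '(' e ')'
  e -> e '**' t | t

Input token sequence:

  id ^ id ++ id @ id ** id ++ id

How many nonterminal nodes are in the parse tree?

23

[e [e [t [t [f [p [q id]]]] ^ [f [f [f [p [q id]]] ++ [p [q id]]] @ [p [q id]]]]] ** [t [f [f [p [q id]]] ++ [p [q id]]]]]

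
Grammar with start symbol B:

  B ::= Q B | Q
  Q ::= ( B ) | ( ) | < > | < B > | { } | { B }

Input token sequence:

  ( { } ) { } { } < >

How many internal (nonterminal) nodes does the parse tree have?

[B [Q ( [B [Q { }]] )] [B [Q { }] [B [Q { }] [B [Q < >]]]]]

10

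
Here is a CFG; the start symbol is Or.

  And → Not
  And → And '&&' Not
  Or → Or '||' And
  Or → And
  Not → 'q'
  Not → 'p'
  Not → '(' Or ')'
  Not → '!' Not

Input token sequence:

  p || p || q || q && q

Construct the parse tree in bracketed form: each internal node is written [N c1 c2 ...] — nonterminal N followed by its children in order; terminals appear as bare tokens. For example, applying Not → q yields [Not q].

[Or [Or [Or [Or [And [Not p]]] || [And [Not p]]] || [And [Not q]]] || [And [And [Not q]] && [Not q]]]

Or
Or || And
Or || And || And
Or || And || And || And
And || And || And || And
Not || And || And || And
p || And || And || And
p || Not || And || And
p || p || And || And
p || p || Not || And
p || p || q || And
p || p || q || And && Not
p || p || q || Not && Not
p || p || q || q && Not
p || p || q || q && q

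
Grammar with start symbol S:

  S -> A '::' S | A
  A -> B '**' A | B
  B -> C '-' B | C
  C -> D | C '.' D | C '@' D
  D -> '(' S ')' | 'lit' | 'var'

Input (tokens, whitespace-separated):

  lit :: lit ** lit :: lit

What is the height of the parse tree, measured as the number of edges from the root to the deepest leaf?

[S [A [B [C [D lit]]]] :: [S [A [B [C [D lit]]] ** [A [B [C [D lit]]]]] :: [S [A [B [C [D lit]]]]]]]

7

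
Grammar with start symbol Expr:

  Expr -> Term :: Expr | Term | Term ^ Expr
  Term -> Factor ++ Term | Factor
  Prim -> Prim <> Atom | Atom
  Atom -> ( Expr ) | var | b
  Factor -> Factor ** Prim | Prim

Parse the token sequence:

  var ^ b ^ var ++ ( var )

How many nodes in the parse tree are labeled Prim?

5

[Expr [Term [Factor [Prim [Atom var]]]] ^ [Expr [Term [Factor [Prim [Atom b]]]] ^ [Expr [Term [Factor [Prim [Atom var]]] ++ [Term [Factor [Prim [Atom ( [Expr [Term [Factor [Prim [Atom var]]]]] )]]]]]]]]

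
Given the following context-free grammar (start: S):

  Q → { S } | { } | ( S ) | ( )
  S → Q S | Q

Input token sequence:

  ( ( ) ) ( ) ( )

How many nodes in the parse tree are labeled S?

[S [Q ( [S [Q ( )]] )] [S [Q ( )] [S [Q ( )]]]]

4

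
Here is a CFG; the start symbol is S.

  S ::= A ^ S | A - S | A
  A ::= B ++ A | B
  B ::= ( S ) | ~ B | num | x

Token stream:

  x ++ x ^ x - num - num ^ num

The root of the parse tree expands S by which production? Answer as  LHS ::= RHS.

[S [A [B x] ++ [A [B x]]] ^ [S [A [B x]] - [S [A [B num]] - [S [A [B num]] ^ [S [A [B num]]]]]]]

S ::= A ^ S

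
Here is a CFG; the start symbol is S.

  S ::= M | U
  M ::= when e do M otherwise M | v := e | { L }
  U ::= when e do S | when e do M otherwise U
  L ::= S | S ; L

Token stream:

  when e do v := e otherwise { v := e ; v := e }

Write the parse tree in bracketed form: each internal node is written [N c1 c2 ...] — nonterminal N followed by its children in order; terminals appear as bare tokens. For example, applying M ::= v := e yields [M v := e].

S
M
when e do M otherwise M
when e do v := e otherwise M
when e do v := e otherwise { L }
when e do v := e otherwise { S ; L }
when e do v := e otherwise { M ; L }
when e do v := e otherwise { v := e ; L }
when e do v := e otherwise { v := e ; S }
when e do v := e otherwise { v := e ; M }
when e do v := e otherwise { v := e ; v := e }

[S [M when e do [M v := e] otherwise [M { [L [S [M v := e]] ; [L [S [M v := e]]]] }]]]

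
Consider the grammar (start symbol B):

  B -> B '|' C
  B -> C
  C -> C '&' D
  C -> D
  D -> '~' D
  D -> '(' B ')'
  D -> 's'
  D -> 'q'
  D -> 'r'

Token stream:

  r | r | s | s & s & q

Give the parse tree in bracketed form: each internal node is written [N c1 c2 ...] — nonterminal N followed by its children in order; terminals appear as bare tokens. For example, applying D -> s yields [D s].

[B [B [B [B [C [D r]]] | [C [D r]]] | [C [D s]]] | [C [C [C [D s]] & [D s]] & [D q]]]

B
B | C
B | C | C
B | C | C | C
C | C | C | C
D | C | C | C
r | C | C | C
r | D | C | C
r | r | C | C
r | r | D | C
r | r | s | C
r | r | s | C & D
r | r | s | C & D & D
r | r | s | D & D & D
r | r | s | s & D & D
r | r | s | s & s & D
r | r | s | s & s & q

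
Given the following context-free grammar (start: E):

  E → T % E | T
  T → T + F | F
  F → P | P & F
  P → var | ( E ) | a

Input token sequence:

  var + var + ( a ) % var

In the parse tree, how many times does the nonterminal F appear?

[E [T [T [T [F [P var]]] + [F [P var]]] + [F [P ( [E [T [F [P a]]]] )]]] % [E [T [F [P var]]]]]

5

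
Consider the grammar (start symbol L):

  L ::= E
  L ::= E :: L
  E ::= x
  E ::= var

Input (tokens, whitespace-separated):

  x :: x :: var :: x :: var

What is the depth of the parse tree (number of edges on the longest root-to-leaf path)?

6

[L [E x] :: [L [E x] :: [L [E var] :: [L [E x] :: [L [E var]]]]]]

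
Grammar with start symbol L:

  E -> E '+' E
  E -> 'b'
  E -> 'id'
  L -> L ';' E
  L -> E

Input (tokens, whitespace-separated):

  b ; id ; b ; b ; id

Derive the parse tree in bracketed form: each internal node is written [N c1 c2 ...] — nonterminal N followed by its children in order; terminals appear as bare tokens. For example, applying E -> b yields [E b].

L
L ; E
L ; E ; E
L ; E ; E ; E
L ; E ; E ; E ; E
E ; E ; E ; E ; E
b ; E ; E ; E ; E
b ; id ; E ; E ; E
b ; id ; b ; E ; E
b ; id ; b ; b ; E
b ; id ; b ; b ; id

[L [L [L [L [L [E b]] ; [E id]] ; [E b]] ; [E b]] ; [E id]]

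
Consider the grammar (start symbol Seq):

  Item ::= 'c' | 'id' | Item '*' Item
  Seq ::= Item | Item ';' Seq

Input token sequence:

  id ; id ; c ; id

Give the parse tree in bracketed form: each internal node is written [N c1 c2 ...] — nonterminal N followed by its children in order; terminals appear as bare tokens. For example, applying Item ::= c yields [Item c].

Seq
Item ; Seq
id ; Seq
id ; Item ; Seq
id ; id ; Seq
id ; id ; Item ; Seq
id ; id ; c ; Seq
id ; id ; c ; Item
id ; id ; c ; id

[Seq [Item id] ; [Seq [Item id] ; [Seq [Item c] ; [Seq [Item id]]]]]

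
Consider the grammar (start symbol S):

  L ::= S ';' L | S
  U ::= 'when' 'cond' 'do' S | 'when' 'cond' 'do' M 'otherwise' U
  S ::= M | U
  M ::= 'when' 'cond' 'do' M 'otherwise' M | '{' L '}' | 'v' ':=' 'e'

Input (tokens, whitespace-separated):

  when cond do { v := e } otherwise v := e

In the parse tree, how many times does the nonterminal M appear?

4

[S [M when cond do [M { [L [S [M v := e]]] }] otherwise [M v := e]]]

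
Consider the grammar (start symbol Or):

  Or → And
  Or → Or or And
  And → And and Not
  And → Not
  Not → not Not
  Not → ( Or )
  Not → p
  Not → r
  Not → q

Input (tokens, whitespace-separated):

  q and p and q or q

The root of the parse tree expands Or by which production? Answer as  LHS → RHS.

[Or [Or [And [And [And [Not q]] and [Not p]] and [Not q]]] or [And [Not q]]]

Or → Or or And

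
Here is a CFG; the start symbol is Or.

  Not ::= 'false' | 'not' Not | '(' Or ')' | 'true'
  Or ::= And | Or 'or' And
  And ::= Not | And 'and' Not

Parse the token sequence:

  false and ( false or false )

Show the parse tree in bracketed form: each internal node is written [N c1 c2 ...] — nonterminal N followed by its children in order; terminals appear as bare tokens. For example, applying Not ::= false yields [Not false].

[Or [And [And [Not false]] and [Not ( [Or [Or [And [Not false]]] or [And [Not false]]] )]]]

Or
And
And and Not
Not and Not
false and Not
false and ( Or )
false and ( Or or And )
false and ( And or And )
false and ( Not or And )
false and ( false or And )
false and ( false or Not )
false and ( false or false )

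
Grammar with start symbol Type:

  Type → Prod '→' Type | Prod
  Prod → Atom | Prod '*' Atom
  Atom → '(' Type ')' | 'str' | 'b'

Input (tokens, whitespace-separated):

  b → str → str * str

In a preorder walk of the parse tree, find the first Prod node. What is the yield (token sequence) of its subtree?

[Type [Prod [Atom b]] → [Type [Prod [Atom str]] → [Type [Prod [Prod [Atom str]] * [Atom str]]]]]

b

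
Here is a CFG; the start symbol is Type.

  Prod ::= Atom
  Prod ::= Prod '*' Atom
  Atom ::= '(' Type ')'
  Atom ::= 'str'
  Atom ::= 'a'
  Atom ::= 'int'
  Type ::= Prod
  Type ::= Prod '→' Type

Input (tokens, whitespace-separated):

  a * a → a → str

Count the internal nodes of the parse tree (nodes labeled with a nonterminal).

[Type [Prod [Prod [Atom a]] * [Atom a]] → [Type [Prod [Atom a]] → [Type [Prod [Atom str]]]]]

11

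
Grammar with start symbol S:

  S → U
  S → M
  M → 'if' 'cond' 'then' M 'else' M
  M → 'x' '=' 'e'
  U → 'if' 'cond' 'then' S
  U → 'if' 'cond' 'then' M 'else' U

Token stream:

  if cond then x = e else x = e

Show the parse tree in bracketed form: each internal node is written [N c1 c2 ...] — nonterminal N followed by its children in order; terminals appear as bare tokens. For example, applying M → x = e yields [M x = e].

[S [M if cond then [M x = e] else [M x = e]]]

S
M
if cond then M else M
if cond then x = e else M
if cond then x = e else x = e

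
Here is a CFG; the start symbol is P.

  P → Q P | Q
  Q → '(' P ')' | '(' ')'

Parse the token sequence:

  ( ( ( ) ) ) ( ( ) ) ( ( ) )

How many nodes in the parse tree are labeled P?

7

[P [Q ( [P [Q ( [P [Q ( )]] )]] )] [P [Q ( [P [Q ( )]] )] [P [Q ( [P [Q ( )]] )]]]]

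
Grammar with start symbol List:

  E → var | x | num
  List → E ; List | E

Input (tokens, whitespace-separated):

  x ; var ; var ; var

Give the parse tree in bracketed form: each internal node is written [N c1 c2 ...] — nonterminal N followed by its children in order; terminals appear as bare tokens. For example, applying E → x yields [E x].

List
E ; List
x ; List
x ; E ; List
x ; var ; List
x ; var ; E ; List
x ; var ; var ; List
x ; var ; var ; E
x ; var ; var ; var

[List [E x] ; [List [E var] ; [List [E var] ; [List [E var]]]]]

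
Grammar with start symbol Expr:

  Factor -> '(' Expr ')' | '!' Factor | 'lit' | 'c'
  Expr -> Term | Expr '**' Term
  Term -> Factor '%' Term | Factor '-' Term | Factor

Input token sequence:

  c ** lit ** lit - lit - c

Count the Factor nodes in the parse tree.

[Expr [Expr [Expr [Term [Factor c]]] ** [Term [Factor lit]]] ** [Term [Factor lit] - [Term [Factor lit] - [Term [Factor c]]]]]

5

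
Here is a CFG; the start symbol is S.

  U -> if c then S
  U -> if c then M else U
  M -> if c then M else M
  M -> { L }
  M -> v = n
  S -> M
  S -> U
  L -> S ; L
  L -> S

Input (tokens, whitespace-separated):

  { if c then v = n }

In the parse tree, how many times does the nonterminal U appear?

1

[S [M { [L [S [U if c then [S [M v = n]]]]] }]]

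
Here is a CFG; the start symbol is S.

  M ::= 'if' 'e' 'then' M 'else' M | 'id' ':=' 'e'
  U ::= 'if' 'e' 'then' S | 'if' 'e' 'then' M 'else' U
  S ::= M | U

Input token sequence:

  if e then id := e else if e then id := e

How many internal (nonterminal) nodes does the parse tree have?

6

[S [U if e then [M id := e] else [U if e then [S [M id := e]]]]]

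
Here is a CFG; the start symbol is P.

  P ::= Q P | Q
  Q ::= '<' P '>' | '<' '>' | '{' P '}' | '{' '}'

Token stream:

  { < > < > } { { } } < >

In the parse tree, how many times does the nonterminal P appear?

6

[P [Q { [P [Q < >] [P [Q < >]]] }] [P [Q { [P [Q { }]] }] [P [Q < >]]]]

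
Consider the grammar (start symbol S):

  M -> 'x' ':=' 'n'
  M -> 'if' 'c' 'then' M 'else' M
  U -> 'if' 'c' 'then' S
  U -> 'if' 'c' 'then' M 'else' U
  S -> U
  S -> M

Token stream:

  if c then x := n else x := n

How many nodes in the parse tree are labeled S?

[S [M if c then [M x := n] else [M x := n]]]

1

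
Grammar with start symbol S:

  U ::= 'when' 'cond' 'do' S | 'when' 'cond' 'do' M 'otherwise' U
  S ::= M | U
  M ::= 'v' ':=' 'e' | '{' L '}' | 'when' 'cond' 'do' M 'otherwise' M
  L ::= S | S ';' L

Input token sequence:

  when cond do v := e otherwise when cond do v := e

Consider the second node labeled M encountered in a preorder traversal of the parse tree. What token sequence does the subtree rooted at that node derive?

[S [U when cond do [M v := e] otherwise [U when cond do [S [M v := e]]]]]

v := e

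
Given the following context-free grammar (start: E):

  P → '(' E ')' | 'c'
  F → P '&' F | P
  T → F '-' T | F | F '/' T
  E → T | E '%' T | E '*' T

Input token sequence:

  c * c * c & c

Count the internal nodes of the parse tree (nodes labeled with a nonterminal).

14

[E [E [E [T [F [P c]]]] * [T [F [P c]]]] * [T [F [P c] & [F [P c]]]]]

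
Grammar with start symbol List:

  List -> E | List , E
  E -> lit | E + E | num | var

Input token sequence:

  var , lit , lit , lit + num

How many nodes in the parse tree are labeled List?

4

[List [List [List [List [E var]] , [E lit]] , [E lit]] , [E [E lit] + [E num]]]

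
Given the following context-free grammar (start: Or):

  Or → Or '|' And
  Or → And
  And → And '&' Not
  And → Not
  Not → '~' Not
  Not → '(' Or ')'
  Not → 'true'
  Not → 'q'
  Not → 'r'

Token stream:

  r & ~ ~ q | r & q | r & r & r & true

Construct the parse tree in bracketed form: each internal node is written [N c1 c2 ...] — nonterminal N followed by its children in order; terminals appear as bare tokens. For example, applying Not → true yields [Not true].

Or
Or | And
Or | And | And
And | And | And
And & Not | And | And
Not & Not | And | And
r & Not | And | And
r & ~ Not | And | And
r & ~ ~ Not | And | And
r & ~ ~ q | And | And
r & ~ ~ q | And & Not | And
r & ~ ~ q | Not & Not | And
r & ~ ~ q | r & Not | And
r & ~ ~ q | r & q | And
r & ~ ~ q | r & q | And & Not
r & ~ ~ q | r & q | And & Not & Not
r & ~ ~ q | r & q | And & Not & Not & Not
r & ~ ~ q | r & q | Not & Not & Not & Not
r & ~ ~ q | r & q | r & Not & Not & Not
r & ~ ~ q | r & q | r & r & Not & Not
r & ~ ~ q | r & q | r & r & r & Not
r & ~ ~ q | r & q | r & r & r & true

[Or [Or [Or [And [And [Not r]] & [Not ~ [Not ~ [Not q]]]]] | [And [And [Not r]] & [Not q]]] | [And [And [And [And [Not r]] & [Not r]] & [Not r]] & [Not true]]]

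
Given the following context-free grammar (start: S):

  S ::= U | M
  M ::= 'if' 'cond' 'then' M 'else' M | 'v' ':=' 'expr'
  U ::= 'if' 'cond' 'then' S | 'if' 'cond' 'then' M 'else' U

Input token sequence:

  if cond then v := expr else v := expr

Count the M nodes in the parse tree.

[S [M if cond then [M v := expr] else [M v := expr]]]

3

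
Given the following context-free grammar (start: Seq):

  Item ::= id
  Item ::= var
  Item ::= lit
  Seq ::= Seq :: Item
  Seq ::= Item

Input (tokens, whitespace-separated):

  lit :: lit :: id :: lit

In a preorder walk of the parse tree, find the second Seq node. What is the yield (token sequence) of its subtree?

lit :: lit :: id

[Seq [Seq [Seq [Seq [Item lit]] :: [Item lit]] :: [Item id]] :: [Item lit]]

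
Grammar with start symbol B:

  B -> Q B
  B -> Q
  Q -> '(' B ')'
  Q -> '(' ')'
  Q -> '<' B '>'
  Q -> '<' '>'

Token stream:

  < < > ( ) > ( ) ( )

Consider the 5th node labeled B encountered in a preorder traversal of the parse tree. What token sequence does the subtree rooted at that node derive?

[B [Q < [B [Q < >] [B [Q ( )]]] >] [B [Q ( )] [B [Q ( )]]]]

( )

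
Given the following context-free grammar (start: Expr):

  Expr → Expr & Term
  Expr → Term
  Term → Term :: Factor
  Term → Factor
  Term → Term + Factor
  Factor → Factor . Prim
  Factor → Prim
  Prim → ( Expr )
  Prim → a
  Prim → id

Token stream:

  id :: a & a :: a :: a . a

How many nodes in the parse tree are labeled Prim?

6

[Expr [Expr [Term [Term [Factor [Prim id]]] :: [Factor [Prim a]]]] & [Term [Term [Term [Factor [Prim a]]] :: [Factor [Prim a]]] :: [Factor [Factor [Prim a]] . [Prim a]]]]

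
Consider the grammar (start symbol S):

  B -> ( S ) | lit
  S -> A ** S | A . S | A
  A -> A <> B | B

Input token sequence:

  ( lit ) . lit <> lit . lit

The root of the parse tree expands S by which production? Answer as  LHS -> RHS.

S -> A . S

[S [A [B ( [S [A [B lit]]] )]] . [S [A [A [B lit]] <> [B lit]] . [S [A [B lit]]]]]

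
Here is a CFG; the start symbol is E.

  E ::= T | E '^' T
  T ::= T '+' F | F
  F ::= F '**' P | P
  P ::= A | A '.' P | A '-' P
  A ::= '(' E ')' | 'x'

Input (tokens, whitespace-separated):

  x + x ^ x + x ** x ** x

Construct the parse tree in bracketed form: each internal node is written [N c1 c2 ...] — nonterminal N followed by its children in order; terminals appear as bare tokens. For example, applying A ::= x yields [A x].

[E [E [T [T [F [P [A x]]]] + [F [P [A x]]]]] ^ [T [T [F [P [A x]]]] + [F [F [F [P [A x]]] ** [P [A x]]] ** [P [A x]]]]]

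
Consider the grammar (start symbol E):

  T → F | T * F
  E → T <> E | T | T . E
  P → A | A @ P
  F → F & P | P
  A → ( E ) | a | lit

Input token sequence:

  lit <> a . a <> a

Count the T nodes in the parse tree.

[E [T [F [P [A lit]]]] <> [E [T [F [P [A a]]]] . [E [T [F [P [A a]]]] <> [E [T [F [P [A a]]]]]]]]

4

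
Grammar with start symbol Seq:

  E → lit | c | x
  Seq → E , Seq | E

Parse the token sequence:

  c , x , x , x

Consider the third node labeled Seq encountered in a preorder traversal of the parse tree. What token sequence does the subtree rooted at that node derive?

[Seq [E c] , [Seq [E x] , [Seq [E x] , [Seq [E x]]]]]

x , x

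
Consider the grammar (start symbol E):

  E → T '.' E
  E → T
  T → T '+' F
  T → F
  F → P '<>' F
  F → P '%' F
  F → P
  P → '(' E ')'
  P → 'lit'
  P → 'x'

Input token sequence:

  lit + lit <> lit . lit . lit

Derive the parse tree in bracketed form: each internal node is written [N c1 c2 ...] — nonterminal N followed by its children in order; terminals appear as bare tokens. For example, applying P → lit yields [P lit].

[E [T [T [F [P lit]]] + [F [P lit] <> [F [P lit]]]] . [E [T [F [P lit]]] . [E [T [F [P lit]]]]]]

E
T . E
T + F . E
F + F . E
P + F . E
lit + F . E
lit + P <> F . E
lit + lit <> F . E
lit + lit <> P . E
lit + lit <> lit . E
lit + lit <> lit . T . E
lit + lit <> lit . F . E
lit + lit <> lit . P . E
lit + lit <> lit . lit . E
lit + lit <> lit . lit . T
lit + lit <> lit . lit . F
lit + lit <> lit . lit . P
lit + lit <> lit . lit . lit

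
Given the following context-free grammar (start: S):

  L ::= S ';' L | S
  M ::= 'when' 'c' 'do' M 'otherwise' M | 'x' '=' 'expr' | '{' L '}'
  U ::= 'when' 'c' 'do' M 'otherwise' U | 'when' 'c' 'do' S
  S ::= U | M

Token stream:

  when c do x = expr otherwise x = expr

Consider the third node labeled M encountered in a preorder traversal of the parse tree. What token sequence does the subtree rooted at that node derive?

x = expr

[S [M when c do [M x = expr] otherwise [M x = expr]]]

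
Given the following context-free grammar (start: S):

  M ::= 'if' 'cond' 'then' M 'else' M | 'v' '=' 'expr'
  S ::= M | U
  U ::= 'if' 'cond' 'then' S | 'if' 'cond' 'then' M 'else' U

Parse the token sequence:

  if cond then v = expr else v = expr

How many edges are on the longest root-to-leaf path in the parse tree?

[S [M if cond then [M v = expr] else [M v = expr]]]

3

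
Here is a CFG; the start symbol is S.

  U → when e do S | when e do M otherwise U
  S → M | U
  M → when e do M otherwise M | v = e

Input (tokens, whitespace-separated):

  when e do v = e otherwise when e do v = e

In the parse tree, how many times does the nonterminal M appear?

[S [U when e do [M v = e] otherwise [U when e do [S [M v = e]]]]]

2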